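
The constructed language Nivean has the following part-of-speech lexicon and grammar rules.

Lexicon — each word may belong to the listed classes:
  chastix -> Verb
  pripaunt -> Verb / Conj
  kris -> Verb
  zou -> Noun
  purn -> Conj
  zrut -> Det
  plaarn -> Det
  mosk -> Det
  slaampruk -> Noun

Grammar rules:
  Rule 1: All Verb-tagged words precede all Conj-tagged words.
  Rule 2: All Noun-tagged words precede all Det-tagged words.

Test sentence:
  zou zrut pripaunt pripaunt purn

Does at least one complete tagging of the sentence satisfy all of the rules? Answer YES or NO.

Candidates per position — 1:zou {Noun}; 2:zrut {Det}; 3:pripaunt {Verb,Conj}; 4:pripaunt {Verb,Conj}; 5:purn {Conj}.
One satisfying assignment: Noun Det Conj Conj Conj.
Check: rule 1 holds; rule 2 holds.

YES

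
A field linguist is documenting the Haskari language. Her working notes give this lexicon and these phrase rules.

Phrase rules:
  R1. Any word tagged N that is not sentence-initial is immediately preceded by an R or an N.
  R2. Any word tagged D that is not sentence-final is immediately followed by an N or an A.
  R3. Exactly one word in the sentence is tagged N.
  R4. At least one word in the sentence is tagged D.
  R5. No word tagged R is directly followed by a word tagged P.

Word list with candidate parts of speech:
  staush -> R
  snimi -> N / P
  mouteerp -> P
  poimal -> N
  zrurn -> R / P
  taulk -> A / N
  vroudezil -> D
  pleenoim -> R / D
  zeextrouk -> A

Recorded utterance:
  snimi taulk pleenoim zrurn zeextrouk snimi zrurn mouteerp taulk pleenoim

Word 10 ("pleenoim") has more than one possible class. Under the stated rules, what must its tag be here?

Candidates per position — 1:snimi {N,P}; 2:taulk {A,N}; 3:pleenoim {R,D}; 4:zrurn {R,P}; 5:zeextrouk {A}; 6:snimi {N,P}; 7:zrurn {R,P}; 8:mouteerp {P}; 9:taulk {A,N}; 10:pleenoim {R,D}.
Position 3: D is ruled out by rule 2; that leaves R.
Position 4: P is ruled out by rule 5; that leaves R.
Position 6: N is ruled out by rule 1; that leaves P.
Position 7: R is ruled out by rule 5; that leaves P.
Position 9: N is ruled out by rule 1; that leaves A.
Position 10: R is ruled out by rule 4; that leaves D.
The remaining ambiguous positions (1, 2) are resolved jointly — only one combination satisfies every rule.
The unique satisfying tagging is: N A R R A P P P A D.
Rule-by-rule: rule 1 ✓; rule 2 ✓; rule 3 ✓; rule 4 ✓; rule 5 ✓.

D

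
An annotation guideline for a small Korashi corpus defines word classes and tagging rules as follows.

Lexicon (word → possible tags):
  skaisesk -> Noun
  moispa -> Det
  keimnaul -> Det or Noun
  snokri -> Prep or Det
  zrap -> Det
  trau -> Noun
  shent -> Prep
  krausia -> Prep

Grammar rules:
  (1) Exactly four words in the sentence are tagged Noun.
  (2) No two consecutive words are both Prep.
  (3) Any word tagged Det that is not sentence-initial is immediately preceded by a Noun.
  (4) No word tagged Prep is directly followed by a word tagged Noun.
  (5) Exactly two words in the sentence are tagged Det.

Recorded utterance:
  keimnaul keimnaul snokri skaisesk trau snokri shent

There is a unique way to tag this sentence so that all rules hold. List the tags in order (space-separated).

Candidates per position — 1:keimnaul {Det,Noun}; 2:keimnaul {Det,Noun}; 3:snokri {Prep,Det}; 4:skaisesk {Noun}; 5:trau {Noun}; 6:snokri {Prep,Det}; 7:shent {Prep}.
Word 1 cannot be Det — rule 1 would then fail for every completion. It is Noun.
Word 2 cannot be Det — rule 1 would then fail for every completion. It is Noun.
Word 3 cannot be Prep — rule 4 would then fail for every completion. It is Det.
Word 6 cannot be Prep — rule 2 would then fail for every completion. It is Det.
So the tagging must be: Noun Noun Det Noun Noun Det Prep.
Check: rule 1 ok; rule 2 ok; rule 3 ok; rule 4 ok; rule 5 ok.

Noun Noun Det Noun Noun Det Prep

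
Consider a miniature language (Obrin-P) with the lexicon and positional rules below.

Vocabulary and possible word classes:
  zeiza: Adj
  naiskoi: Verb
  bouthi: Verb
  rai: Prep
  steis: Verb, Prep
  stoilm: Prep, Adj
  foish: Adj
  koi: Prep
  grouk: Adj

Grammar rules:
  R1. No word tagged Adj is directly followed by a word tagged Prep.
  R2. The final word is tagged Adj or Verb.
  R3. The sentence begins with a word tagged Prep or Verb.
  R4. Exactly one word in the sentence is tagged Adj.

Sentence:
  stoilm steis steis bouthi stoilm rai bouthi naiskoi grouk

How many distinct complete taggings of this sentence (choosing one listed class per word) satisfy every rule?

Candidates per position — 1:stoilm {Prep,Adj}; 2:steis {Verb,Prep}; 3:steis {Verb,Prep}; 4:bouthi {Verb}; 5:stoilm {Prep,Adj}; 6:rai {Prep}; 7:bouthi {Verb}; 8:naiskoi {Verb}; 9:grouk {Adj}.
There are 16 candidate sequences in total.
The sequences that satisfy every rule: Prep Verb Verb Verb Prep Prep Verb Verb Adj; Prep Verb Prep Verb Prep Prep Verb Verb Adj; Prep Prep Verb Verb Prep Prep Verb Verb Adj; Prep Prep Prep Verb Prep Prep Verb Verb Adj.
Count = 4.

4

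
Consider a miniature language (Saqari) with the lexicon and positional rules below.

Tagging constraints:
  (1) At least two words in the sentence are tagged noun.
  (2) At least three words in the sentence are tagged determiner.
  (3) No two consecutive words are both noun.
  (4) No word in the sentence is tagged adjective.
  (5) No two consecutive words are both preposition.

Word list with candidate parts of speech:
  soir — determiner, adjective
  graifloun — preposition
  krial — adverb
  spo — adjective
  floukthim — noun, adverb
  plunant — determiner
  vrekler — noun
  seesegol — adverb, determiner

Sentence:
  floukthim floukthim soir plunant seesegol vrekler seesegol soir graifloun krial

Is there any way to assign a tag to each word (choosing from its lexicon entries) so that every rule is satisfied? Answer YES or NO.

YES

Candidates per position — 1:floukthim {noun,adverb}; 2:floukthim {noun,adverb}; 3:soir {determiner,adjective}; 4:plunant {determiner}; 5:seesegol {adverb,determiner}; 6:vrekler {noun}; 7:seesegol {adverb,determiner}; 8:soir {determiner,adjective}; 9:graifloun {preposition}; 10:krial {adverb}.
One satisfying assignment: adverb noun determiner determiner determiner noun determiner determiner preposition adverb.
Verifying each rule — rule 1 ✓; rule 2 ✓; rule 3 ✓; rule 4 ✓; rule 5 ✓.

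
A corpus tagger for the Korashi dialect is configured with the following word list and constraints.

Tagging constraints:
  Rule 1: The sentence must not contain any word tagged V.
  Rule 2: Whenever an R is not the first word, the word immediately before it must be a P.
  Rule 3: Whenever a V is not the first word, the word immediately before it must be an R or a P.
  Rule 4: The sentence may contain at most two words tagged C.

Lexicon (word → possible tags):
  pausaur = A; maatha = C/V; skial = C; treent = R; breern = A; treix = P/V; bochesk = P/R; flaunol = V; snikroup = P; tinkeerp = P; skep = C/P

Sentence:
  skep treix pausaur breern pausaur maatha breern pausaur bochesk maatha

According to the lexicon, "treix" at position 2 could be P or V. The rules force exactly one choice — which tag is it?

Candidates per position — 1:skep {C,P}; 2:treix {P,V}; 3:pausaur {A}; 4:breern {A}; 5:pausaur {A}; 6:maatha {C,V}; 7:breern {A}; 8:pausaur {A}; 9:bochesk {P,R}; 10:maatha {C,V}.
Word 2 cannot be V — rule 1 would then fail for every completion. It is P.
Word 6 cannot be V — rule 1 would then fail for every completion. It is C.
Word 9 cannot be R — rule 2 would then fail for every completion. It is P.
Word 10 cannot be V — rule 1 would then fail for every completion. It is C.
Word 1 cannot be C — rule 4 would then fail for every completion. It is P.
The only consistent sequence is: P P A A A C A A P C.
Checking: rule 1 ✓; rule 2 ✓; rule 3 ✓; rule 4 ✓.

P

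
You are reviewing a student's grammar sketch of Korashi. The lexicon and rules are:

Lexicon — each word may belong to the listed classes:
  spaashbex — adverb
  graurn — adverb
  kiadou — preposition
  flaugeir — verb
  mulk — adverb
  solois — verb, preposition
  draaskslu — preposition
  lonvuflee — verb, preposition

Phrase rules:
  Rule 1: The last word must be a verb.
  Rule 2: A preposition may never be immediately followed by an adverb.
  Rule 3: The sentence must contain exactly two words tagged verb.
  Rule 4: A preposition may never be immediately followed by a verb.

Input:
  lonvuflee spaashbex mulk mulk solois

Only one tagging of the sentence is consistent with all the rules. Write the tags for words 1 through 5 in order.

verb adverb adverb adverb verb

Candidates per position — 1:lonvuflee {verb,preposition}; 2:spaashbex {adverb}; 3:mulk {adverb}; 4:mulk {adverb}; 5:solois {verb,preposition}.
If word 1 were preposition, no tagging could satisfy rule 2; so word 1 is verb.
If word 5 were preposition, no tagging could satisfy rule 1; so word 5 is verb.
The only consistent sequence is: verb adverb adverb adverb verb.
Rule-by-rule: rule 1 ✓; rule 2 ✓; rule 3 ✓; rule 4 ✓.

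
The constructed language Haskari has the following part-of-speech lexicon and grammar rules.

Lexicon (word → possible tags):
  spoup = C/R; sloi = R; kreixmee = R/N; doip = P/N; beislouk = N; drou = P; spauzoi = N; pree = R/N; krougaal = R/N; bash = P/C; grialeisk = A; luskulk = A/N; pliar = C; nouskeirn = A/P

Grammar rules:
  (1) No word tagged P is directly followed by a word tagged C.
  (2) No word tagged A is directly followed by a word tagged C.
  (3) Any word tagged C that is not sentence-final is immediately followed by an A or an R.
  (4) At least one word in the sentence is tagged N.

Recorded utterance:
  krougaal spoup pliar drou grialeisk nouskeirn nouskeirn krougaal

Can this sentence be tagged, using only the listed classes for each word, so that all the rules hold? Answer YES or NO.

Candidates per position — 1:krougaal {R,N}; 2:spoup {C,R}; 3:pliar {C}; 4:drou {P}; 5:grialeisk {A}; 6:nouskeirn {A,P}; 7:nouskeirn {A,P}; 8:krougaal {R,N}.
Rule 3 cannot be satisfied by any choice of tags from the lexicon.
So there is no consistent tagging.

NO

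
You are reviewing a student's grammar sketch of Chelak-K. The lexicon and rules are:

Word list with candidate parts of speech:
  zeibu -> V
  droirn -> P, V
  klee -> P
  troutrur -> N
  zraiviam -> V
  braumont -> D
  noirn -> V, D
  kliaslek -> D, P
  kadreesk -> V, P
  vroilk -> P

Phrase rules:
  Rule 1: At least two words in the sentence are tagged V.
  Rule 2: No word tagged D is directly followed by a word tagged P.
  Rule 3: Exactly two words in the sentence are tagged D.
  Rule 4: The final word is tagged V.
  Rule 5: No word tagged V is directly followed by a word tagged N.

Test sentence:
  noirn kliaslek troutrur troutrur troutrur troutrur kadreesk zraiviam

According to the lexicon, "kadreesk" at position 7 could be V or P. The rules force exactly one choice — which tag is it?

V

Candidates per position — 1:noirn {V,D}; 2:kliaslek {D,P}; 3:troutrur {N}; 4:troutrur {N}; 5:troutrur {N}; 6:troutrur {N}; 7:kadreesk {V,P}; 8:zraiviam {V}.
If word 1 were V, no tagging could satisfy rule 3; so word 1 is D.
If word 2 were P, no tagging could satisfy rule 2; so word 2 is D.
If word 7 were P, no tagging could satisfy rule 1; so word 7 is V.
The unique satisfying tagging is: D D N N N N V V.
Rule-by-rule: rule 1 holds; rule 2 holds; rule 3 holds; rule 4 holds; rule 5 holds.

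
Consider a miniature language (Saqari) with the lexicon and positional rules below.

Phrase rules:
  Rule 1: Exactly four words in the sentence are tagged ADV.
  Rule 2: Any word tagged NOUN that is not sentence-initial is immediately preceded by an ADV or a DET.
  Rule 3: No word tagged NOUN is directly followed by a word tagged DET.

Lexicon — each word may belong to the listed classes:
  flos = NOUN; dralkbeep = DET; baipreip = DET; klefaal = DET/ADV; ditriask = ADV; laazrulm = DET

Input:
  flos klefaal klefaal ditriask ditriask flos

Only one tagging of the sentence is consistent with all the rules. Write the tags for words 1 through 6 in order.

Candidates per position — 1:flos {NOUN}; 2:klefaal {DET,ADV}; 3:klefaal {DET,ADV}; 4:ditriask {ADV}; 5:ditriask {ADV}; 6:flos {NOUN}.
At position 2, choosing DET makes rule 1 impossible to satisfy; hence ADV.
At position 3, choosing DET makes rule 1 impossible to satisfy; hence ADV.
So the tagging must be: NOUN ADV ADV ADV ADV NOUN.
Rule-by-rule: rule 1 satisfied; rule 2 satisfied; rule 3 satisfied.

NOUN ADV ADV ADV ADV NOUN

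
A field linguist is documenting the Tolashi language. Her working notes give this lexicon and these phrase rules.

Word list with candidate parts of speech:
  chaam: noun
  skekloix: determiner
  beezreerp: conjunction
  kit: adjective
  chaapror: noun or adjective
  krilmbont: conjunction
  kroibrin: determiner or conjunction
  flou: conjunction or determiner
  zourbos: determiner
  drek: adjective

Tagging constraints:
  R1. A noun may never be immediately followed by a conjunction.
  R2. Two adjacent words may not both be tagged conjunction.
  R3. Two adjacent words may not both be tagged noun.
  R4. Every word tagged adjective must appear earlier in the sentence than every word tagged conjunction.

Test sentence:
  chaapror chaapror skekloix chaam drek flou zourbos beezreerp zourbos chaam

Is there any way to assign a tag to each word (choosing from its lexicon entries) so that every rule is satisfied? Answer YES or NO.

Candidates per position — 1:chaapror {noun,adjective}; 2:chaapror {noun,adjective}; 3:skekloix {determiner}; 4:chaam {noun}; 5:drek {adjective}; 6:flou {conjunction,determiner}; 7:zourbos {determiner}; 8:beezreerp {conjunction}; 9:zourbos {determiner}; 10:chaam {noun}.
One satisfying assignment: noun adjective determiner noun adjective conjunction determiner conjunction determiner noun.
Checking: rule 1 holds; rule 2 holds; rule 3 holds; rule 4 holds.

YES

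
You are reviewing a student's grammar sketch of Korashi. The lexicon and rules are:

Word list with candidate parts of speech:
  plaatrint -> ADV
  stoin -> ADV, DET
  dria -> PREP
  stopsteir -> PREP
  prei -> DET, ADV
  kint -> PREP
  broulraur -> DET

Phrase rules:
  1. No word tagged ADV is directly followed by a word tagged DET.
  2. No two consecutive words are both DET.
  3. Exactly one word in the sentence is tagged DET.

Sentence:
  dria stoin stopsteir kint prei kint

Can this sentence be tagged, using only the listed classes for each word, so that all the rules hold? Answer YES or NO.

YES

Candidates per position — 1:dria {PREP}; 2:stoin {ADV,DET}; 3:stopsteir {PREP}; 4:kint {PREP}; 5:prei {DET,ADV}; 6:kint {PREP}.
One satisfying assignment: PREP ADV PREP PREP DET PREP.
Check: rule 1 satisfied; rule 2 satisfied; rule 3 satisfied.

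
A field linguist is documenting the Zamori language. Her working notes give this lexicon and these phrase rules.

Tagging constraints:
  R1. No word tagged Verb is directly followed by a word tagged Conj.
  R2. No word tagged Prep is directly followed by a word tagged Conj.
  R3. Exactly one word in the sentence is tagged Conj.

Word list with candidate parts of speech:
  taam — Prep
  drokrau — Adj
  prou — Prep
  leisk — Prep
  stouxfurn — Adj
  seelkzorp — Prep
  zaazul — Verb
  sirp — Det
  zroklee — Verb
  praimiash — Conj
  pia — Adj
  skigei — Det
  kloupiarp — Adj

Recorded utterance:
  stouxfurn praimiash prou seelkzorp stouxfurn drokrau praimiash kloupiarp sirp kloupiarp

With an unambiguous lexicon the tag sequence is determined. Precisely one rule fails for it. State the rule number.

3

Fixed tagging: Adj Conj Prep Prep Adj Adj Conj Adj Det Adj.
Applying the rules: R1 holds, R2 holds, R3 violated.
Only rule 3 fails.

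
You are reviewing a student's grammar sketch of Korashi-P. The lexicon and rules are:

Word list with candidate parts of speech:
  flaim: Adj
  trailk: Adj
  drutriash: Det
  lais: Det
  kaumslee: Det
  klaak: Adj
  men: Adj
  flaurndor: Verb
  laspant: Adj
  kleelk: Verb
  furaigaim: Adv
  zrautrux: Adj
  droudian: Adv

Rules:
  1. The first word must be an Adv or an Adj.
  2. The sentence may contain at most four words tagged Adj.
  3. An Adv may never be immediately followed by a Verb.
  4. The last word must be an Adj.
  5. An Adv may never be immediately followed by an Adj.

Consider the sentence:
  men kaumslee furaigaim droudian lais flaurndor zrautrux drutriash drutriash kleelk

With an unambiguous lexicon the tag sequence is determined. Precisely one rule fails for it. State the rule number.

Fixed tagging: Adj Det Adv Adv Det Verb Adj Det Det Verb.
Checking each rule: R1 pass, R2 pass, R3 pass, R4 fail, R5 pass.
Only rule 4 fails.

4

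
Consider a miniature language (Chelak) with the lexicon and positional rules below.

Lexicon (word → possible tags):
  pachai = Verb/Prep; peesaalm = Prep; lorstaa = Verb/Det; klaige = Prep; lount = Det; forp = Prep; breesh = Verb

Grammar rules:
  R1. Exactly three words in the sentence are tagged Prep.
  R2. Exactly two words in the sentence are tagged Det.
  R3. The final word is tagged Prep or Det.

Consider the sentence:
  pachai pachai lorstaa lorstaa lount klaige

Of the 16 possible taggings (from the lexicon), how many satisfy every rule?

Candidates per position — 1:pachai {Verb,Prep}; 2:pachai {Verb,Prep}; 3:lorstaa {Verb,Det}; 4:lorstaa {Verb,Det}; 5:lount {Det}; 6:klaige {Prep}.
There are 16 candidate sequences in total.
The sequences that satisfy every rule: Prep Prep Verb Det Det Prep; Prep Prep Det Verb Det Prep.
Count = 2.

2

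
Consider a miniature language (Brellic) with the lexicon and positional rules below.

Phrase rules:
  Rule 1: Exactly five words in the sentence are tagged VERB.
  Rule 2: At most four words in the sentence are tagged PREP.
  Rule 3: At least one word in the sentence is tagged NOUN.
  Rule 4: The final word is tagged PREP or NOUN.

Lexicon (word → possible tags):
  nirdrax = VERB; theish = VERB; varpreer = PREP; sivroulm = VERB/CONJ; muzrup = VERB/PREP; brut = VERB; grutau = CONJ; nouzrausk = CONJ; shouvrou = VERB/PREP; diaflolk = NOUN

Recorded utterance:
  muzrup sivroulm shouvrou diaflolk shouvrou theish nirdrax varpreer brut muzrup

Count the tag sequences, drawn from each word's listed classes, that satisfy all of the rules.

Candidates per position — 1:muzrup {VERB,PREP}; 2:sivroulm {VERB,CONJ}; 3:shouvrou {VERB,PREP}; 4:diaflolk {NOUN}; 5:shouvrou {VERB,PREP}; 6:theish {VERB}; 7:nirdrax {VERB}; 8:varpreer {PREP}; 9:brut {VERB}; 10:muzrup {VERB,PREP}.
There are 32 candidate sequences in total.
Checking each against the rules leaves 6 sequences.
Count = 6.

6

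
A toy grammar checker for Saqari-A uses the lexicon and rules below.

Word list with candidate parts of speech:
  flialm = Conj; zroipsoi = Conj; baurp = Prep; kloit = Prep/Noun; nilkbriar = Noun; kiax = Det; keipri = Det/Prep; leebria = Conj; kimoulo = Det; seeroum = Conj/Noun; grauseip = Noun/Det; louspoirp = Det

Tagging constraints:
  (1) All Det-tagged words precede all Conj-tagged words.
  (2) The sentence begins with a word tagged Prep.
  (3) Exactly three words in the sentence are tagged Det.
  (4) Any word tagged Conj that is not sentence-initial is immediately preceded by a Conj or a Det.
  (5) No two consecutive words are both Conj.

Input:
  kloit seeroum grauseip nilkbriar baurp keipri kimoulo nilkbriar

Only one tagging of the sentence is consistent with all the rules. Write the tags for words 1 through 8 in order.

Candidates per position — 1:kloit {Prep,Noun}; 2:seeroum {Conj,Noun}; 3:grauseip {Noun,Det}; 4:nilkbriar {Noun}; 5:baurp {Prep}; 6:keipri {Det,Prep}; 7:kimoulo {Det}; 8:nilkbriar {Noun}.
Position 1: tagging it Noun would leave rule 2 unsatisfiable, so it must be Prep.
Position 2: tagging it Conj would leave rule 1 unsatisfiable, so it must be Noun.
Position 3: tagging it Noun would leave rule 3 unsatisfiable, so it must be Det.
Position 6: tagging it Prep would leave rule 3 unsatisfiable, so it must be Det.
That leaves exactly one tagging: Prep Noun Det Noun Prep Det Det Noun.
Check: rule 1 ✓; rule 2 ✓; rule 3 ✓; rule 4 ✓; rule 5 ✓.

Prep Noun Det Noun Prep Det Det Noun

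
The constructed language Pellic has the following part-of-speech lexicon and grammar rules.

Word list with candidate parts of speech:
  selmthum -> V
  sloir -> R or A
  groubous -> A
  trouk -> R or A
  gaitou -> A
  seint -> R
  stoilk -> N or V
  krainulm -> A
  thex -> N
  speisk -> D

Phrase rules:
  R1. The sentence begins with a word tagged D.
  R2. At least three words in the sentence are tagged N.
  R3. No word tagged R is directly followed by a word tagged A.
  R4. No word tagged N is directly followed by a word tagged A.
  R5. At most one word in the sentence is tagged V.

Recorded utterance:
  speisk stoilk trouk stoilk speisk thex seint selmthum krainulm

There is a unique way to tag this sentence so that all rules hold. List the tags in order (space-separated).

D N R N D N R V A

Candidates per position — 1:speisk {D}; 2:stoilk {N,V}; 3:trouk {R,A}; 4:stoilk {N,V}; 5:speisk {D}; 6:thex {N}; 7:seint {R}; 8:selmthum {V}; 9:krainulm {A}.
If word 2 were V, no tagging could satisfy rule 2; so word 2 is N.
If word 3 were A, no tagging could satisfy rule 4; so word 3 is R.
If word 4 were V, no tagging could satisfy rule 2; so word 4 is N.
The unique satisfying tagging is: D N R N D N R V A.
Verifying each rule — rule 1 ✓; rule 2 ✓; rule 3 ✓; rule 4 ✓; rule 5 ✓.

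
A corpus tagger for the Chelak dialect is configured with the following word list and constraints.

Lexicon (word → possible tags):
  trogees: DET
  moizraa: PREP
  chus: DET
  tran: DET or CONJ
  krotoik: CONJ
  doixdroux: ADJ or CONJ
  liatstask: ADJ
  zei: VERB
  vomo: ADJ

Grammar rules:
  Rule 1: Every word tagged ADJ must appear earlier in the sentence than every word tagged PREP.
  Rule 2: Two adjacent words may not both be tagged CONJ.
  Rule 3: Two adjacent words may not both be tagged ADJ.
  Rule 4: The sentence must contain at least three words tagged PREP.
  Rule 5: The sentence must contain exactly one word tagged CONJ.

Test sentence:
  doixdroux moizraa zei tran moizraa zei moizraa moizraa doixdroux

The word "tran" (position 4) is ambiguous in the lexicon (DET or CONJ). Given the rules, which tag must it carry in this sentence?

Candidates per position — 1:doixdroux {ADJ,CONJ}; 2:moizraa {PREP}; 3:zei {VERB}; 4:tran {DET,CONJ}; 5:moizraa {PREP}; 6:zei {VERB}; 7:moizraa {PREP}; 8:moizraa {PREP}; 9:doixdroux {ADJ,CONJ}.
Word 9 cannot be ADJ — rule 1 would then fail for every completion. It is CONJ.
Word 1 cannot be CONJ — rule 5 would then fail for every completion. It is ADJ.
Word 4 cannot be CONJ — rule 5 would then fail for every completion. It is DET.
The unique satisfying tagging is: ADJ PREP VERB DET PREP VERB PREP PREP CONJ.
Rule-by-rule: rule 1 satisfied; rule 2 satisfied; rule 3 satisfied; rule 4 satisfied; rule 5 satisfied.

DET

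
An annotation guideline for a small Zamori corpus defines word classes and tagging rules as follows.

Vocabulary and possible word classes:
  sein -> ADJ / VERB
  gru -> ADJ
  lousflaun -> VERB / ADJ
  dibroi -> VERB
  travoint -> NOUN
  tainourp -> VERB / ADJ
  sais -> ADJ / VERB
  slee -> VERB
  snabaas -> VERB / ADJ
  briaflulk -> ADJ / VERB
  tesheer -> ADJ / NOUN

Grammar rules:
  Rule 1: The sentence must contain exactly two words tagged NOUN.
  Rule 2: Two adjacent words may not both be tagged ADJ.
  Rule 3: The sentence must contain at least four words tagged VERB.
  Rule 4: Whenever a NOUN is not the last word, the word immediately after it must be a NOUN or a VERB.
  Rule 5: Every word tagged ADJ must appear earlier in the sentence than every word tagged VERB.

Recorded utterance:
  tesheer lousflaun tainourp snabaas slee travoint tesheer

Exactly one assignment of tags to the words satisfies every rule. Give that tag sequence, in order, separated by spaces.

Candidates per position — 1:tesheer {ADJ,NOUN}; 2:lousflaun {VERB,ADJ}; 3:tainourp {VERB,ADJ}; 4:snabaas {VERB,ADJ}; 5:slee {VERB}; 6:travoint {NOUN}; 7:tesheer {ADJ,NOUN}.
Position 2: ADJ is ruled out by rule 3; that leaves VERB.
Position 3: ADJ is ruled out by rule 3; that leaves VERB.
Position 4: ADJ is ruled out by rule 3; that leaves VERB.
Position 7: ADJ is ruled out by rule 4; that leaves NOUN.
Position 1: NOUN is ruled out by rule 1; that leaves ADJ.
The unique satisfying tagging is: ADJ VERB VERB VERB VERB NOUN NOUN.
Checking: rule 1 satisfied; rule 2 satisfied; rule 3 satisfied; rule 4 satisfied; rule 5 satisfied.

ADJ VERB VERB VERB VERB NOUN NOUN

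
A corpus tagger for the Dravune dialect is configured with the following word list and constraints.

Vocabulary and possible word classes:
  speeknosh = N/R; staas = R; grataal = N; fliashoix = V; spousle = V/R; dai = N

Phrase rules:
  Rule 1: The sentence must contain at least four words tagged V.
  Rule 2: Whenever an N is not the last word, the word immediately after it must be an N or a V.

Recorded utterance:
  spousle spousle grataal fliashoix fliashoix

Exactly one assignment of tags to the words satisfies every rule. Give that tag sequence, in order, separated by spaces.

V V N V V

Candidates per position — 1:spousle {V,R}; 2:spousle {V,R}; 3:grataal {N}; 4:fliashoix {V}; 5:fliashoix {V}.
If word 1 were R, no tagging could satisfy rule 1; so word 1 is V.
If word 2 were R, no tagging could satisfy rule 1; so word 2 is V.
The only consistent sequence is: V V N V V.
Check: rule 1 satisfied; rule 2 satisfied.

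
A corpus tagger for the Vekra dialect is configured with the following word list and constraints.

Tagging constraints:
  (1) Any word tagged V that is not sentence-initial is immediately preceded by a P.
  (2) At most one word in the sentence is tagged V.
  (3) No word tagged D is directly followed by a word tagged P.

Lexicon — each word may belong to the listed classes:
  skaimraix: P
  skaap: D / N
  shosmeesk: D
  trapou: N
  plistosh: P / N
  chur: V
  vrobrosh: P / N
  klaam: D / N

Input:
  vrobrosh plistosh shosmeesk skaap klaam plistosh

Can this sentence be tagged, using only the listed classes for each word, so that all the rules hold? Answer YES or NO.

YES

Candidates per position — 1:vrobrosh {P,N}; 2:plistosh {P,N}; 3:shosmeesk {D}; 4:skaap {D,N}; 5:klaam {D,N}; 6:plistosh {P,N}.
One satisfying assignment: N N D D N P.
Check: rule 1 ✓; rule 2 ✓; rule 3 ✓.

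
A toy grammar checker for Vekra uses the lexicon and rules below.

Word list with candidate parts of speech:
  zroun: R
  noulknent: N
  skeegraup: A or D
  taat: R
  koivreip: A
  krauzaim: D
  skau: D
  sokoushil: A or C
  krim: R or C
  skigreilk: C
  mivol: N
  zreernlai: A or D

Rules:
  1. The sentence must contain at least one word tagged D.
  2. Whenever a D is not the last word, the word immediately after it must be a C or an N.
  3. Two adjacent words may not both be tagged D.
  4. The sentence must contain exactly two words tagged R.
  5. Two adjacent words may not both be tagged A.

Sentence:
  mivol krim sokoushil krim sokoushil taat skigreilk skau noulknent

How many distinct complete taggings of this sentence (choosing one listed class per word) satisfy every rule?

Candidates per position — 1:mivol {N}; 2:krim {R,C}; 3:sokoushil {A,C}; 4:krim {R,C}; 5:sokoushil {A,C}; 6:taat {R}; 7:skigreilk {C}; 8:skau {D}; 9:noulknent {N}.
There are 16 candidate sequences in total.
Checking each against the rules leaves 8 sequences.
Count = 8.

8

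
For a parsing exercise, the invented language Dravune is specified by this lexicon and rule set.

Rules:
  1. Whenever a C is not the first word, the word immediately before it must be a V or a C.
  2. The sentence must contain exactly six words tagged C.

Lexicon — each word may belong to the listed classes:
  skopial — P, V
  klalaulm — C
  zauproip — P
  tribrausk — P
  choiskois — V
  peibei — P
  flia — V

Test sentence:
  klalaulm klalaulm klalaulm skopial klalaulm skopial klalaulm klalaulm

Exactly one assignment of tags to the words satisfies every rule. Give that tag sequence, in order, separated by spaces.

C C C V C V C C

Candidates per position — 1:klalaulm {C}; 2:klalaulm {C}; 3:klalaulm {C}; 4:skopial {P,V}; 5:klalaulm {C}; 6:skopial {P,V}; 7:klalaulm {C}; 8:klalaulm {C}.
At position 4, choosing P makes rule 1 impossible to satisfy; hence V.
At position 6, choosing P makes rule 1 impossible to satisfy; hence V.
The only consistent sequence is: C C C V C V C C.
Verifying each rule — rule 1 ok; rule 2 ok.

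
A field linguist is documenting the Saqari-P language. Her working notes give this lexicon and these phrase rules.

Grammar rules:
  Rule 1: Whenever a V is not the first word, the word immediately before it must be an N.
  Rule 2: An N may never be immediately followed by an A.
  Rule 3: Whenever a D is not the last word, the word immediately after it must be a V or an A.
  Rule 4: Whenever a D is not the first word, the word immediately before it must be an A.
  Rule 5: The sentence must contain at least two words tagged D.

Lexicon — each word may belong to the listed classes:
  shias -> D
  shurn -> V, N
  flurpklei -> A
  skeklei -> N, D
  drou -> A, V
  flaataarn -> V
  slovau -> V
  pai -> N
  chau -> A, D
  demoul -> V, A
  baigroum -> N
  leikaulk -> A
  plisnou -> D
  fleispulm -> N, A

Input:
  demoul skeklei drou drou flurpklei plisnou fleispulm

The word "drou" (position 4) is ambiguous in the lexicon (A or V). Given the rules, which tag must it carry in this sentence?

Candidates per position — 1:demoul {V,A}; 2:skeklei {N,D}; 3:drou {A,V}; 4:drou {A,V}; 5:flurpklei {A}; 6:plisnou {D}; 7:fleispulm {N,A}.
Position 2: tagging it N would leave rule 5 unsatisfiable, so it must be D.
Position 3: tagging it V would leave rule 1 unsatisfiable, so it must be A.
Position 4: tagging it V would leave rule 1 unsatisfiable, so it must be A.
Position 7: tagging it N would leave rule 3 unsatisfiable, so it must be A.
Position 1: tagging it V would leave rule 4 unsatisfiable, so it must be A.
That leaves exactly one tagging: A D A A A D A.
Verifying each rule — rule 1 ✓; rule 2 ✓; rule 3 ✓; rule 4 ✓; rule 5 ✓.

A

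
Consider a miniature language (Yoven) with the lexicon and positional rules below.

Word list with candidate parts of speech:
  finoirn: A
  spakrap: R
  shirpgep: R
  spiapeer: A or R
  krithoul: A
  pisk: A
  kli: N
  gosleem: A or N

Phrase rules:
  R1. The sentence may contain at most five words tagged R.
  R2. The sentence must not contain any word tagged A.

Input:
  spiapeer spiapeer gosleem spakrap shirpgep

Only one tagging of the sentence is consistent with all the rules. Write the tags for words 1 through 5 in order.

Candidates per position — 1:spiapeer {A,R}; 2:spiapeer {A,R}; 3:gosleem {A,N}; 4:spakrap {R}; 5:shirpgep {R}.
If word 1 were A, no tagging could satisfy rule 2; so word 1 is R.
If word 2 were A, no tagging could satisfy rule 2; so word 2 is R.
If word 3 were A, no tagging could satisfy rule 2; so word 3 is N.
So the tagging must be: R R N R R.
Verifying each rule — rule 1 satisfied; rule 2 satisfied.

R R N R R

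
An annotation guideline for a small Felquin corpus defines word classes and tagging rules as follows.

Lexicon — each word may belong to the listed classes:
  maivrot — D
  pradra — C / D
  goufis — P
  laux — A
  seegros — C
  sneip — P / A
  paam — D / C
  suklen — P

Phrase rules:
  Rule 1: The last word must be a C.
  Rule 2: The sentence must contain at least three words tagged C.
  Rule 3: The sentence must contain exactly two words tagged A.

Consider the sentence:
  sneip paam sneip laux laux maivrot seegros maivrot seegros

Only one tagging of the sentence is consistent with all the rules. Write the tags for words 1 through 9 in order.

P C P A A D C D C

Candidates per position — 1:sneip {P,A}; 2:paam {D,C}; 3:sneip {P,A}; 4:laux {A}; 5:laux {A}; 6:maivrot {D}; 7:seegros {C}; 8:maivrot {D}; 9:seegros {C}.
If word 1 were A, no tagging could satisfy rule 3; so word 1 is P.
If word 2 were D, no tagging could satisfy rule 2; so word 2 is C.
If word 3 were A, no tagging could satisfy rule 3; so word 3 is P.
The unique satisfying tagging is: P C P A A D C D C.
Verifying each rule — rule 1 satisfied; rule 2 satisfied; rule 3 satisfied.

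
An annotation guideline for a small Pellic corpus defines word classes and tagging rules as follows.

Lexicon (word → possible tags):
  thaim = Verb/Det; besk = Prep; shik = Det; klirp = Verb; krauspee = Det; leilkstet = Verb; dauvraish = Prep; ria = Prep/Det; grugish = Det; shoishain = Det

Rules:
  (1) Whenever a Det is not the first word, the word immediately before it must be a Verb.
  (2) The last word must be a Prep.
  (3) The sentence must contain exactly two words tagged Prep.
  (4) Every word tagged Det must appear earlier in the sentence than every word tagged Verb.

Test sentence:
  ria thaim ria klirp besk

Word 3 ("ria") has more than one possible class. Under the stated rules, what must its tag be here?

Prep

Candidates per position — 1:ria {Prep,Det}; 2:thaim {Verb,Det}; 3:ria {Prep,Det}; 4:klirp {Verb}; 5:besk {Prep}.
At position 2, choosing Det makes rule 1 impossible to satisfy; hence Verb.
At position 3, choosing Det makes rule 4 impossible to satisfy; hence Prep.
At position 1, choosing Prep makes rule 3 impossible to satisfy; hence Det.
The unique satisfying tagging is: Det Verb Prep Verb Prep.
Verifying each rule — rule 1 ✓; rule 2 ✓; rule 3 ✓; rule 4 ✓.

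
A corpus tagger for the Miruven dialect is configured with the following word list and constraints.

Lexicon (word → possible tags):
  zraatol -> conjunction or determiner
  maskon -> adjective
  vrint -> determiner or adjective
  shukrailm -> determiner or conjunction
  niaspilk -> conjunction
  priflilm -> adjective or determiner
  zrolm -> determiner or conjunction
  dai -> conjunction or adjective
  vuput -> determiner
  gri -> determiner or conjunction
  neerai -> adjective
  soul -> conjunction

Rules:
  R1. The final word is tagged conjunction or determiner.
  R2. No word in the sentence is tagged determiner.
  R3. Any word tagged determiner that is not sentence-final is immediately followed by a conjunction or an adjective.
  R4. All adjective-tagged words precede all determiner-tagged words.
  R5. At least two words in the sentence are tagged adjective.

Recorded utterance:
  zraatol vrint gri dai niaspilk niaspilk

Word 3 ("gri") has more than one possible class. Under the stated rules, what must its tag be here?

conjunction

Candidates per position — 1:zraatol {conjunction,determiner}; 2:vrint {determiner,adjective}; 3:gri {determiner,conjunction}; 4:dai {conjunction,adjective}; 5:niaspilk {conjunction}; 6:niaspilk {conjunction}.
At position 1, choosing determiner makes rule 2 impossible to satisfy; hence conjunction.
At position 2, choosing determiner makes rule 2 impossible to satisfy; hence adjective.
At position 3, choosing determiner makes rule 2 impossible to satisfy; hence conjunction.
At position 4, choosing conjunction makes rule 5 impossible to satisfy; hence adjective.
So the tagging must be: conjunction adjective conjunction adjective conjunction conjunction.
Checking: rule 1 ok; rule 2 ok; rule 3 ok; rule 4 ok; rule 5 ok.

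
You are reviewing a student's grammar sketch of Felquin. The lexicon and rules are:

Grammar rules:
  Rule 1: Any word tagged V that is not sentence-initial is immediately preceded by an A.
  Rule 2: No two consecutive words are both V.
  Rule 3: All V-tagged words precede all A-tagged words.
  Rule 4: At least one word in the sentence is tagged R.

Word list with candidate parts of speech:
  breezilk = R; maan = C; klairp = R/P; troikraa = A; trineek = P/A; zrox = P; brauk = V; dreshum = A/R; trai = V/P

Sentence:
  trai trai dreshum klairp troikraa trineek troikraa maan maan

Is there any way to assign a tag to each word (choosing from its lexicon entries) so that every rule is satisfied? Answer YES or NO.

YES

Candidates per position — 1:trai {V,P}; 2:trai {V,P}; 3:dreshum {A,R}; 4:klairp {R,P}; 5:troikraa {A}; 6:trineek {P,A}; 7:troikraa {A}; 8:maan {C}; 9:maan {C}.
One satisfying assignment: P P A R A A A C C.
Rule-by-rule: rule 1 satisfied; rule 2 satisfied; rule 3 satisfied; rule 4 satisfied.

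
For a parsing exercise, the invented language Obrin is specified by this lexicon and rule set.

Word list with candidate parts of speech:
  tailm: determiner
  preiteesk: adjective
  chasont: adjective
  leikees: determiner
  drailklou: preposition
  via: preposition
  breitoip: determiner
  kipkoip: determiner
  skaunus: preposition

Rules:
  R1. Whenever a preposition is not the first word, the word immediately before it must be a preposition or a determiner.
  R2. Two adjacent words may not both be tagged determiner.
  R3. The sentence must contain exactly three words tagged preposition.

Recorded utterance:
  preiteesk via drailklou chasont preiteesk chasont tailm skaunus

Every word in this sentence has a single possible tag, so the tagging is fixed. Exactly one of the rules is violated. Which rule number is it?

Fixed tagging: adjective preposition preposition adjective adjective adjective determiner preposition.
Checking each rule: R1 fail, R2 pass, R3 pass.
Only rule 1 fails.

1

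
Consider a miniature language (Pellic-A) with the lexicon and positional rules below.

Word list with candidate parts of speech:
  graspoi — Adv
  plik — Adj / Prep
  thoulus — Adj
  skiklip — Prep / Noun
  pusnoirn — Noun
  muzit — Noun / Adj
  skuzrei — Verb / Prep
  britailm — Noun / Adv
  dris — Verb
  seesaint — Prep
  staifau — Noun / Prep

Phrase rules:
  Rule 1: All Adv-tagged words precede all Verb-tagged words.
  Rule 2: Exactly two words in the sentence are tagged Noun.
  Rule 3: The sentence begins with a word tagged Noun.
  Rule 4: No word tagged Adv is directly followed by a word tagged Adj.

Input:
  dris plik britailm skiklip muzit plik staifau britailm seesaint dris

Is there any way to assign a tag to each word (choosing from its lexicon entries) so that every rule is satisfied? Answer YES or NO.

Candidates per position — 1:dris {Verb}; 2:plik {Adj,Prep}; 3:britailm {Noun,Adv}; 4:skiklip {Prep,Noun}; 5:muzit {Noun,Adj}; 6:plik {Adj,Prep}; 7:staifau {Noun,Prep}; 8:britailm {Noun,Adv}; 9:seesaint {Prep}; 10:dris {Verb}.
Rule 3 cannot be satisfied by any choice of tags from the lexicon.
So there is no consistent tagging.

NO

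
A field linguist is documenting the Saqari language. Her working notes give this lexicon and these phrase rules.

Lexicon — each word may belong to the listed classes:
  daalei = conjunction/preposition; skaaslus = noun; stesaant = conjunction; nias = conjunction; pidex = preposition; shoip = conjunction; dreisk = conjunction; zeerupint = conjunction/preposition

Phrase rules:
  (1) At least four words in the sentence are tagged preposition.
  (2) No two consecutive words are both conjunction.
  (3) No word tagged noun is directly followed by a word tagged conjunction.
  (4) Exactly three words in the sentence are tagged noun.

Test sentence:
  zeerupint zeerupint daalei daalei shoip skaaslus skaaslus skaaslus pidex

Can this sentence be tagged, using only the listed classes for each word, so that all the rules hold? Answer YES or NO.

YES

Candidates per position — 1:zeerupint {conjunction,preposition}; 2:zeerupint {conjunction,preposition}; 3:daalei {conjunction,preposition}; 4:daalei {conjunction,preposition}; 5:shoip {conjunction}; 6:skaaslus {noun}; 7:skaaslus {noun}; 8:skaaslus {noun}; 9:pidex {preposition}.
One satisfying assignment: conjunction preposition preposition preposition conjunction noun noun noun preposition.
Check: rule 1 satisfied; rule 2 satisfied; rule 3 satisfied; rule 4 satisfied.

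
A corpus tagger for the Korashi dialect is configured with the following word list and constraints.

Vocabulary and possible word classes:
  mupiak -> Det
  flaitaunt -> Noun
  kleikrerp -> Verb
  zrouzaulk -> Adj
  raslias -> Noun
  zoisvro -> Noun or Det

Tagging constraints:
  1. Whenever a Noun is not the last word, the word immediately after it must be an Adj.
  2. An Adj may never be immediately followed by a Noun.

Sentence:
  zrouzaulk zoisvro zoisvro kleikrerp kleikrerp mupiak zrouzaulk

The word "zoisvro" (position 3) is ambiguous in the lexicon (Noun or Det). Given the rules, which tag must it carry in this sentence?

Det

Candidates per position — 1:zrouzaulk {Adj}; 2:zoisvro {Noun,Det}; 3:zoisvro {Noun,Det}; 4:kleikrerp {Verb}; 5:kleikrerp {Verb}; 6:mupiak {Det}; 7:zrouzaulk {Adj}.
If word 2 were Noun, no tagging could satisfy rule 1; so word 2 is Det.
If word 3 were Noun, no tagging could satisfy rule 1; so word 3 is Det.
The unique satisfying tagging is: Adj Det Det Verb Verb Det Adj.
Check: rule 1 ✓; rule 2 ✓.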